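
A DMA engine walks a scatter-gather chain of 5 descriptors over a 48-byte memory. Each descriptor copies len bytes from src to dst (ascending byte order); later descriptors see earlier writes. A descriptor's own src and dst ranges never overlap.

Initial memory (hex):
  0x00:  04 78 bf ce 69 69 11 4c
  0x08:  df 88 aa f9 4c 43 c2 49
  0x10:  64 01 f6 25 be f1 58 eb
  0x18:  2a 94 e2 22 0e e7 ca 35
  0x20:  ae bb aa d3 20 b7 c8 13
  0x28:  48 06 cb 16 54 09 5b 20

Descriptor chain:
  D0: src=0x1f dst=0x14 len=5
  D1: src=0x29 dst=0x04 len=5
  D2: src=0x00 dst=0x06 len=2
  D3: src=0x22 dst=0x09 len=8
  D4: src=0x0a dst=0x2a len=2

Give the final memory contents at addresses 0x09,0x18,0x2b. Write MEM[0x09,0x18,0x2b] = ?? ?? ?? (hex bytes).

D0: mem[0x14..0x18] <- [35 ae bb aa d3]
D1: mem[0x04..0x08] <- [06 cb 16 54 09]
D2: mem[0x06..0x07] <- [04 78]
D3: mem[0x09..0x10] <- [aa d3 20 b7 c8 13 48 06]
D4: mem[0x2a..0x2b] <- [d3 20]
query mem[0x09]=0xaa, mem[0x18]=0xd3, mem[0x2b]=0x20

MEM[0x09,0x18,0x2b] = aa d3 20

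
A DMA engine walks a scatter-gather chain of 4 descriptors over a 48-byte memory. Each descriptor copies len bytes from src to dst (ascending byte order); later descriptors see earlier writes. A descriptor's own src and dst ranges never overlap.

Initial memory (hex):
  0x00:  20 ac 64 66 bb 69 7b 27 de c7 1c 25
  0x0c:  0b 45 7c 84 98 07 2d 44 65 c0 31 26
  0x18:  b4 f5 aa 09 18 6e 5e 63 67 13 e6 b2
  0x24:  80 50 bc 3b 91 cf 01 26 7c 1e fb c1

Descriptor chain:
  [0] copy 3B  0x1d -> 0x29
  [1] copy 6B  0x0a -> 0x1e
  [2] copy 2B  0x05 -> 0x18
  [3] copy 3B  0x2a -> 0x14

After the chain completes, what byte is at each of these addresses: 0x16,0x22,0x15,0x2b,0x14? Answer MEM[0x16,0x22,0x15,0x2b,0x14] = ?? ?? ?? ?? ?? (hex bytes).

MEM[0x16,0x22,0x15,0x2b,0x14] = 7c 7c 63 63 5e

[0] 0x1d->0x29 len=3 : 6e 5e 63
[1] 0x0a->0x1e len=6 : 1c 25 0b 45 7c 84
[2] 0x05->0x18 len=2 : 69 7b
[3] 0x2a->0x14 len=3 : 5e 63 7c
query mem[0x16]=0x7c, mem[0x22]=0x7c, mem[0x15]=0x63, mem[0x2b]=0x63, mem[0x14]=0x5e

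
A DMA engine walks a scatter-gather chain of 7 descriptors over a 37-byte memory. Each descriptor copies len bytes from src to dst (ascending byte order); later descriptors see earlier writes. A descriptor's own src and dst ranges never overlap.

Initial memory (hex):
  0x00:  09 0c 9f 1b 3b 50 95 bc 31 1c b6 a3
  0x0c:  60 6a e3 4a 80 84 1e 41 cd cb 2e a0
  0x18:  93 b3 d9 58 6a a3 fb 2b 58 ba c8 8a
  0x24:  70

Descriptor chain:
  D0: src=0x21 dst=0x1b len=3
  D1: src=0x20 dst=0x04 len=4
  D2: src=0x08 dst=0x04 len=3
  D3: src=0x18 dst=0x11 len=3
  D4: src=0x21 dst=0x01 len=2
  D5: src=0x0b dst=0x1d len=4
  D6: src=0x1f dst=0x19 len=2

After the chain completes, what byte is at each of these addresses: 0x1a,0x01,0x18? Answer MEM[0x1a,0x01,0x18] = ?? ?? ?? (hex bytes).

MEM[0x1a,0x01,0x18] = e3 ba 93

#0 dst[0x1b+3] := {0xba,0xc8,0x8a}
#1 dst[0x04+4] := {0x58,0xba,0xc8,0x8a}
#2 dst[0x04+3] := {0x31,0x1c,0xb6}
#3 dst[0x11+3] := {0x93,0xb3,0xd9}
#4 dst[0x01+2] := {0xba,0xc8}
#5 dst[0x1d+4] := {0xa3,0x60,0x6a,0xe3}
#6 dst[0x19+2] := {0x6a,0xe3}
query mem[0x1a]=0xe3, mem[0x01]=0xba, mem[0x18]=0x93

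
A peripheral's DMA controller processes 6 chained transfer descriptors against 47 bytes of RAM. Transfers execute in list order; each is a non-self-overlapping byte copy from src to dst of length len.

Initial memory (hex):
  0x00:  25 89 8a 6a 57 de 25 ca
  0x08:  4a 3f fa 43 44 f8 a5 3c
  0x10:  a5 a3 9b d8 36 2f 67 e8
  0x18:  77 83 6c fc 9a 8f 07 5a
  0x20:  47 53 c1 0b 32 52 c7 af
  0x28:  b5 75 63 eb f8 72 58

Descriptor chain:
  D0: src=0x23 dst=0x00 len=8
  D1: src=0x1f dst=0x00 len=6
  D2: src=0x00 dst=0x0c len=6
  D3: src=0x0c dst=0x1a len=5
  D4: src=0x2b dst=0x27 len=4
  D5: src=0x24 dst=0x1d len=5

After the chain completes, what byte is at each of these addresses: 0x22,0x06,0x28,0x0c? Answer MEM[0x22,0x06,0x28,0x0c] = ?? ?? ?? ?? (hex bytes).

MEM[0x22,0x06,0x28,0x0c] = c1 75 f8 5a

D0: mem[0x00..0x07] <- [0b 32 52 c7 af b5 75 63]
D1: mem[0x00..0x05] <- [5a 47 53 c1 0b 32]
D2: mem[0x0c..0x11] <- [5a 47 53 c1 0b 32]
D3: mem[0x1a..0x1e] <- [5a 47 53 c1 0b]
D4: mem[0x27..0x2a] <- [eb f8 72 58]
D5: mem[0x1d..0x21] <- [32 52 c7 eb f8]
query mem[0x22]=0xc1, mem[0x06]=0x75, mem[0x28]=0xf8, mem[0x0c]=0x5a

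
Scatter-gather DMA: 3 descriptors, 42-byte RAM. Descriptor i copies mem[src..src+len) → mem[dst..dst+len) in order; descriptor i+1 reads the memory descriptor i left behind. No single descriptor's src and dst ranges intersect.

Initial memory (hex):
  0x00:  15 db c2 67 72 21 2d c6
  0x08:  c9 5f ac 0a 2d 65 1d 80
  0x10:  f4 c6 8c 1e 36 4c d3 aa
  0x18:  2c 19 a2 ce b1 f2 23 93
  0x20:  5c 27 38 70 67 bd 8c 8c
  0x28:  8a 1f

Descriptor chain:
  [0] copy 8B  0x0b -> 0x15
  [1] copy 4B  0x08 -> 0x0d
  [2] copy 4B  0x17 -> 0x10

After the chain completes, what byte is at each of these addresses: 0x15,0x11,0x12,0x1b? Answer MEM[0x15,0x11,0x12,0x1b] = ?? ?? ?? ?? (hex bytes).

MEM[0x15,0x11,0x12,0x1b] = 0a 1d 80 c6

#0 dst[0x15+8] := {0x0a,0x2d,0x65,0x1d,0x80,0xf4,0xc6,0x8c}
#1 dst[0x0d+4] := {0xc9,0x5f,0xac,0x0a}
#2 dst[0x10+4] := {0x65,0x1d,0x80,0xf4}
query mem[0x15]=0x0a, mem[0x11]=0x1d, mem[0x12]=0x80, mem[0x1b]=0xc6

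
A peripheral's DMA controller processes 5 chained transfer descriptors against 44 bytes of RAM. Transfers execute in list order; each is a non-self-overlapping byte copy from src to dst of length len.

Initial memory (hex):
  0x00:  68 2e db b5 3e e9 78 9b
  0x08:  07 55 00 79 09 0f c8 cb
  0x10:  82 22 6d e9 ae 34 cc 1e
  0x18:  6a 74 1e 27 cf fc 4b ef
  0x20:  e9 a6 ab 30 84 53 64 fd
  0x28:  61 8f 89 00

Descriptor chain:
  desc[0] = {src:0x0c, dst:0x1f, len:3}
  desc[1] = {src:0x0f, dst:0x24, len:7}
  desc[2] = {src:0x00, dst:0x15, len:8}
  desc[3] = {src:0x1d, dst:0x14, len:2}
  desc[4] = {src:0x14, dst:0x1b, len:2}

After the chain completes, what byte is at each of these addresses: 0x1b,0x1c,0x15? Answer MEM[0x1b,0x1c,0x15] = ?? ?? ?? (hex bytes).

MEM[0x1b,0x1c,0x15] = fc 4b 4b

#0 dst[0x1f+3] := {0x09,0x0f,0xc8}
#1 dst[0x24+7] := {0xcb,0x82,0x22,0x6d,0xe9,0xae,0x34}
#2 dst[0x15+8] := {0x68,0x2e,0xdb,0xb5,0x3e,0xe9,0x78,0x9b}
#3 dst[0x14+2] := {0xfc,0x4b}
#4 dst[0x1b+2] := {0xfc,0x4b}
query mem[0x1b]=0xfc, mem[0x1c]=0x4b, mem[0x15]=0x4b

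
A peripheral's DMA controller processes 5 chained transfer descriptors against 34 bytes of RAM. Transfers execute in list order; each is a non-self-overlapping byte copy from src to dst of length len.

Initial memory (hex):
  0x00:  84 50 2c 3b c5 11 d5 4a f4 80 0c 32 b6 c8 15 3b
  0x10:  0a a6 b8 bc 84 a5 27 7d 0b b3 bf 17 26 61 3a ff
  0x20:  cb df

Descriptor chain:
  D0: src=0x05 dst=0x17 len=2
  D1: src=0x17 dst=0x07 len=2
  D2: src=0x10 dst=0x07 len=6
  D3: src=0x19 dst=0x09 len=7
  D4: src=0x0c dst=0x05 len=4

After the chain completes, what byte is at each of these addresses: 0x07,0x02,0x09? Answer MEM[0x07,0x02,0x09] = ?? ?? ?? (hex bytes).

#0 dst[0x17+2] := {0x11,0xd5}
#1 dst[0x07+2] := {0x11,0xd5}
#2 dst[0x07+6] := {0x0a,0xa6,0xb8,0xbc,0x84,0xa5}
#3 dst[0x09+7] := {0xb3,0xbf,0x17,0x26,0x61,0x3a,0xff}
#4 dst[0x05+4] := {0x26,0x61,0x3a,0xff}
query mem[0x07]=0x3a, mem[0x02]=0x2c, mem[0x09]=0xb3

MEM[0x07,0x02,0x09] = 3a 2c b3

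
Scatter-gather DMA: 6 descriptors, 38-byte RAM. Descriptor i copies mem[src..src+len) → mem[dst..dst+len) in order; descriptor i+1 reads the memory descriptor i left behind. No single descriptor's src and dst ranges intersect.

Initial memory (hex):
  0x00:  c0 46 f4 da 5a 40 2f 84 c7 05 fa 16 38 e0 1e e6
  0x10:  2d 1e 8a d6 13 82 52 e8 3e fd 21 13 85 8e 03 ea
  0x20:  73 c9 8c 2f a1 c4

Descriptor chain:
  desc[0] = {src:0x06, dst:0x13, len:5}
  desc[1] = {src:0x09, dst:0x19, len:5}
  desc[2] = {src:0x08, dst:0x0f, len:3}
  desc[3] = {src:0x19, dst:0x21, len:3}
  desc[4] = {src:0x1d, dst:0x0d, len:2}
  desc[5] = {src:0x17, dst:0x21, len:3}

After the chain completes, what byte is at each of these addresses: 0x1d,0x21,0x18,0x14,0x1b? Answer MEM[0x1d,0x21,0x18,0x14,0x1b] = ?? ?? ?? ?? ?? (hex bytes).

MEM[0x1d,0x21,0x18,0x14,0x1b] = e0 fa 3e 84 16

#0 dst[0x13+5] := {0x2f,0x84,0xc7,0x05,0xfa}
#1 dst[0x19+5] := {0x05,0xfa,0x16,0x38,0xe0}
#2 dst[0x0f+3] := {0xc7,0x05,0xfa}
#3 dst[0x21+3] := {0x05,0xfa,0x16}
#4 dst[0x0d+2] := {0xe0,0x03}
#5 dst[0x21+3] := {0xfa,0x3e,0x05}
query mem[0x1d]=0xe0, mem[0x21]=0xfa, mem[0x18]=0x3e, mem[0x14]=0x84, mem[0x1b]=0x16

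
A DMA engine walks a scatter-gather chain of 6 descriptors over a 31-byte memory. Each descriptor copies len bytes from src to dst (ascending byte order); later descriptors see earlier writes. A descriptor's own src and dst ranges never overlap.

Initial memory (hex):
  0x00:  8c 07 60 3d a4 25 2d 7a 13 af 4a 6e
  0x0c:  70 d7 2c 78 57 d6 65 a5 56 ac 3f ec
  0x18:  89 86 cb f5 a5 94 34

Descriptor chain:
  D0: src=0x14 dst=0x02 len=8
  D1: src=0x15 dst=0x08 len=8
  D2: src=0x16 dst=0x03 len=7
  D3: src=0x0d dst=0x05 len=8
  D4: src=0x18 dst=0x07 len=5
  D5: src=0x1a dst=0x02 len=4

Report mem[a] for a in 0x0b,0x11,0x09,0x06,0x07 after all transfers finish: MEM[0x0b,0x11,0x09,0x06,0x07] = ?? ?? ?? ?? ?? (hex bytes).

MEM[0x0b,0x11,0x09,0x06,0x07] = a5 d6 cb f5 89

#0 dst[0x02+8] := {0x56,0xac,0x3f,0xec,0x89,0x86,0xcb,0xf5}
#1 dst[0x08+8] := {0xac,0x3f,0xec,0x89,0x86,0xcb,0xf5,0xa5}
#2 dst[0x03+7] := {0x3f,0xec,0x89,0x86,0xcb,0xf5,0xa5}
#3 dst[0x05+8] := {0xcb,0xf5,0xa5,0x57,0xd6,0x65,0xa5,0x56}
#4 dst[0x07+5] := {0x89,0x86,0xcb,0xf5,0xa5}
#5 dst[0x02+4] := {0xcb,0xf5,0xa5,0x94}
query mem[0x0b]=0xa5, mem[0x11]=0xd6, mem[0x09]=0xcb, mem[0x06]=0xf5, mem[0x07]=0x89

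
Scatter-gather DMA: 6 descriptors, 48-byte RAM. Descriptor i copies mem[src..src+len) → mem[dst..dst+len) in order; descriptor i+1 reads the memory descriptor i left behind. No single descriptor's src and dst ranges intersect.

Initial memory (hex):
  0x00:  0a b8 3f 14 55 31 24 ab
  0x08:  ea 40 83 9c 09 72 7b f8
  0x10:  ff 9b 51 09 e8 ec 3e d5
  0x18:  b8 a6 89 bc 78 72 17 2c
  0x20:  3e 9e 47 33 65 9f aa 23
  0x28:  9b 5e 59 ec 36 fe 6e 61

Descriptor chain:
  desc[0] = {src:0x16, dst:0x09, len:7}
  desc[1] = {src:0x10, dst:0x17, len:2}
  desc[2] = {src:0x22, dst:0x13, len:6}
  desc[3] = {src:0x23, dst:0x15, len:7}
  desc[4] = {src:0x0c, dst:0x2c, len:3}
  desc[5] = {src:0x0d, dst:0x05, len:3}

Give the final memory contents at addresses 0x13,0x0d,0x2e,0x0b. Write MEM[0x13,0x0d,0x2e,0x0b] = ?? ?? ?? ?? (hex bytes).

D0: mem[0x09..0x0f] <- [3e d5 b8 a6 89 bc 78]
D1: mem[0x17..0x18] <- [ff 9b]
D2: mem[0x13..0x18] <- [47 33 65 9f aa 23]
D3: mem[0x15..0x1b] <- [33 65 9f aa 23 9b 5e]
D4: mem[0x2c..0x2e] <- [a6 89 bc]
D5: mem[0x05..0x07] <- [89 bc 78]
query mem[0x13]=0x47, mem[0x0d]=0x89, mem[0x2e]=0xbc, mem[0x0b]=0xb8

MEM[0x13,0x0d,0x2e,0x0b] = 47 89 bc b8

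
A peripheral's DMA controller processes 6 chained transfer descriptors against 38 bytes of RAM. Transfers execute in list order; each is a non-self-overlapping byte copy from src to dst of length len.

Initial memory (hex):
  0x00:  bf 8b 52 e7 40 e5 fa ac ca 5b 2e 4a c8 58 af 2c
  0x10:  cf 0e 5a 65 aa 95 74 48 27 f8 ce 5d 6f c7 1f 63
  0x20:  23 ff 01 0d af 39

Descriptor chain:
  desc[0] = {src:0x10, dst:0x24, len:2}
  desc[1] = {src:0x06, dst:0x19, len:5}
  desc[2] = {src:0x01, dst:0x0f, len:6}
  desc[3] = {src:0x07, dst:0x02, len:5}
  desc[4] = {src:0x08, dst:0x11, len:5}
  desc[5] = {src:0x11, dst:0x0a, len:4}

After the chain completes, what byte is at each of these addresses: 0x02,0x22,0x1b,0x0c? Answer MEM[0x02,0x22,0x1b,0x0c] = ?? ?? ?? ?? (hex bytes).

MEM[0x02,0x22,0x1b,0x0c] = ac 01 ca 2e

[0] 0x10->0x24 len=2 : cf 0e
[1] 0x06->0x19 len=5 : fa ac ca 5b 2e
[2] 0x01->0x0f len=6 : 8b 52 e7 40 e5 fa
[3] 0x07->0x02 len=5 : ac ca 5b 2e 4a
[4] 0x08->0x11 len=5 : ca 5b 2e 4a c8
[5] 0x11->0x0a len=4 : ca 5b 2e 4a
query mem[0x02]=0xac, mem[0x22]=0x01, mem[0x1b]=0xca, mem[0x0c]=0x2e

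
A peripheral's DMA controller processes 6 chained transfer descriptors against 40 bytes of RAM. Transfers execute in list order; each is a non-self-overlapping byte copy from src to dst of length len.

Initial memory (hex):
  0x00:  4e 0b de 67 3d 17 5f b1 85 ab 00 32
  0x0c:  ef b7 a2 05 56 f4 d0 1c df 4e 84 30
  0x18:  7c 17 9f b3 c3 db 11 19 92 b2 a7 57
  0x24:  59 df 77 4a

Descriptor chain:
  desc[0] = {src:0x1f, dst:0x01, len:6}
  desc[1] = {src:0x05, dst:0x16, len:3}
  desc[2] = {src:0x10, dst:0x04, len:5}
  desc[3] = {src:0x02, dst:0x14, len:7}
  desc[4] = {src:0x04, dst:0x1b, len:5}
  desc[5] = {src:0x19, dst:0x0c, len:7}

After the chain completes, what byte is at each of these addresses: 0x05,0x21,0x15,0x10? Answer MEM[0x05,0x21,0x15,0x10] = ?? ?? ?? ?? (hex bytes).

MEM[0x05,0x21,0x15,0x10] = f4 b2 b2 d0

D0: mem[0x01..0x06] <- [19 92 b2 a7 57 59]
D1: mem[0x16..0x18] <- [57 59 b1]
D2: mem[0x04..0x08] <- [56 f4 d0 1c df]
D3: mem[0x14..0x1a] <- [92 b2 56 f4 d0 1c df]
D4: mem[0x1b..0x1f] <- [56 f4 d0 1c df]
D5: mem[0x0c..0x12] <- [1c df 56 f4 d0 1c df]
query mem[0x05]=0xf4, mem[0x21]=0xb2, mem[0x15]=0xb2, mem[0x10]=0xd0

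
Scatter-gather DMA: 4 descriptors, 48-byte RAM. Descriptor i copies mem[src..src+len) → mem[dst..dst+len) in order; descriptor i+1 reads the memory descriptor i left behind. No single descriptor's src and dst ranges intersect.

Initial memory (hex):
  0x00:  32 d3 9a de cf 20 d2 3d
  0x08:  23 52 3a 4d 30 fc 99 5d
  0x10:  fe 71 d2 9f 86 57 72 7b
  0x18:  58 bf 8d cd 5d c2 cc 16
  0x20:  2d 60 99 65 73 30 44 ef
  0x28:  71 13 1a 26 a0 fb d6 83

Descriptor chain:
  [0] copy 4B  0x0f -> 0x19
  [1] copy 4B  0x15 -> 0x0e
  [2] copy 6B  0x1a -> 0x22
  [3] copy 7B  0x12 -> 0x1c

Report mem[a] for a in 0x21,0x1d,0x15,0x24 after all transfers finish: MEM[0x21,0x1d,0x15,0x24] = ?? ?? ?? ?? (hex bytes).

MEM[0x21,0x1d,0x15,0x24] = 7b 9f 57 d2

D0: mem[0x19..0x1c] <- [5d fe 71 d2]
D1: mem[0x0e..0x11] <- [57 72 7b 58]
D2: mem[0x22..0x27] <- [fe 71 d2 c2 cc 16]
D3: mem[0x1c..0x22] <- [d2 9f 86 57 72 7b 58]
query mem[0x21]=0x7b, mem[0x1d]=0x9f, mem[0x15]=0x57, mem[0x24]=0xd2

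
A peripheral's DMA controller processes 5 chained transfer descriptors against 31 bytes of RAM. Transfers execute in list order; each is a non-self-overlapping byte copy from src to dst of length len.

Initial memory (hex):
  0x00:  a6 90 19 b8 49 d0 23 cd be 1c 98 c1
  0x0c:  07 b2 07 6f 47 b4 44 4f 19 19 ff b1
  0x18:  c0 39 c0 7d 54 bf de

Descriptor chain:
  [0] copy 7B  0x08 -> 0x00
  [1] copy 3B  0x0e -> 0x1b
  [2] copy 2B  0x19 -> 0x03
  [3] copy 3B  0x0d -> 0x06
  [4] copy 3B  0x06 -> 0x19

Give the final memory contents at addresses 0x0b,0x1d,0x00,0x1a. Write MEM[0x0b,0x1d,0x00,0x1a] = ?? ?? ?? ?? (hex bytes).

MEM[0x0b,0x1d,0x00,0x1a] = c1 47 be 07

  after D0: wrote 7B at 0x00 = be1c98c107b207
  after D1: wrote 3B at 0x1b = 076f47
  after D2: wrote 2B at 0x03 = 39c0
  after D3: wrote 3B at 0x06 = b2076f
  after D4: wrote 3B at 0x19 = b2076f
query mem[0x0b]=0xc1, mem[0x1d]=0x47, mem[0x00]=0xbe, mem[0x1a]=0x07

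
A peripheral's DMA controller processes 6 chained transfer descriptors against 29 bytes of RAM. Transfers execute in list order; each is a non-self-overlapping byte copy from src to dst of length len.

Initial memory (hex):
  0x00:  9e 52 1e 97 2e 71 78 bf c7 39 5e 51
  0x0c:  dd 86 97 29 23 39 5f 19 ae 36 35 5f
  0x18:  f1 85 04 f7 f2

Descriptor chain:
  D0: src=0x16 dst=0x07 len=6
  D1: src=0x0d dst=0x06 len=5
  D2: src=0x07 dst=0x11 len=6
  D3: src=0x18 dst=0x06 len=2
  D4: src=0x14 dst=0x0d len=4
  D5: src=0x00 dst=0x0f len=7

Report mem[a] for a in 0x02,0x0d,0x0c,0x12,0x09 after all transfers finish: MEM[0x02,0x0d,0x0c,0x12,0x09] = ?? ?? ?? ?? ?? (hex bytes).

[0] 0x16->0x07 len=6 : 35 5f f1 85 04 f7
[1] 0x0d->0x06 len=5 : 86 97 29 23 39
[2] 0x07->0x11 len=6 : 97 29 23 39 04 f7
[3] 0x18->0x06 len=2 : f1 85
[4] 0x14->0x0d len=4 : 39 04 f7 5f
[5] 0x00->0x0f len=7 : 9e 52 1e 97 2e 71 f1
query mem[0x02]=0x1e, mem[0x0d]=0x39, mem[0x0c]=0xf7, mem[0x12]=0x97, mem[0x09]=0x23

MEM[0x02,0x0d,0x0c,0x12,0x09] = 1e 39 f7 97 23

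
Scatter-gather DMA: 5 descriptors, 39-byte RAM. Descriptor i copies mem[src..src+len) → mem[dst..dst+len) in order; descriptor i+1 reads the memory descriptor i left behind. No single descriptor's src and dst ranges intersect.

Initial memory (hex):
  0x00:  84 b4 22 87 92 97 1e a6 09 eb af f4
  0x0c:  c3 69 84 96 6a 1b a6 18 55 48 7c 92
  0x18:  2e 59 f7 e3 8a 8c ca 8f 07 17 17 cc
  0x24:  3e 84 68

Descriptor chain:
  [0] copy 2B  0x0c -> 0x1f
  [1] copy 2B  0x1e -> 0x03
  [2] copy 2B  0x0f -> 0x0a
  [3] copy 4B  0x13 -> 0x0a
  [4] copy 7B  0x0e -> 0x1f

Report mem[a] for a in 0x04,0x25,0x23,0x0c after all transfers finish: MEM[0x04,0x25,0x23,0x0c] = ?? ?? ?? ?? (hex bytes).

#0 dst[0x1f+2] := {0xc3,0x69}
#1 dst[0x03+2] := {0xca,0xc3}
#2 dst[0x0a+2] := {0x96,0x6a}
#3 dst[0x0a+4] := {0x18,0x55,0x48,0x7c}
#4 dst[0x1f+7] := {0x84,0x96,0x6a,0x1b,0xa6,0x18,0x55}
query mem[0x04]=0xc3, mem[0x25]=0x55, mem[0x23]=0xa6, mem[0x0c]=0x48

MEM[0x04,0x25,0x23,0x0c] = c3 55 a6 48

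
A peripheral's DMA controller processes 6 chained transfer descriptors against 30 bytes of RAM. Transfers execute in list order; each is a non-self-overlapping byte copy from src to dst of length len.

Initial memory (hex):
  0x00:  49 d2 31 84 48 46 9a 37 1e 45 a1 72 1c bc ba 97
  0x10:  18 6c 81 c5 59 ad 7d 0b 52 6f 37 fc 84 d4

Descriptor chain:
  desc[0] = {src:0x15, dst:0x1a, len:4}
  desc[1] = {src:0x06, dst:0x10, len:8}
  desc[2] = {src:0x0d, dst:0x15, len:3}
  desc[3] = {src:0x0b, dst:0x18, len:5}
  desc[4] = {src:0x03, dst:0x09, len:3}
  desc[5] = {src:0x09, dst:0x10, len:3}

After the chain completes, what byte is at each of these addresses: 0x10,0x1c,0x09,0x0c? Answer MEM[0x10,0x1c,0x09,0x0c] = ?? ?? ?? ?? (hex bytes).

D0: mem[0x1a..0x1d] <- [ad 7d 0b 52]
D1: mem[0x10..0x17] <- [9a 37 1e 45 a1 72 1c bc]
D2: mem[0x15..0x17] <- [bc ba 97]
D3: mem[0x18..0x1c] <- [72 1c bc ba 97]
D4: mem[0x09..0x0b] <- [84 48 46]
D5: mem[0x10..0x12] <- [84 48 46]
query mem[0x10]=0x84, mem[0x1c]=0x97, mem[0x09]=0x84, mem[0x0c]=0x1c

MEM[0x10,0x1c,0x09,0x0c] = 84 97 84 1c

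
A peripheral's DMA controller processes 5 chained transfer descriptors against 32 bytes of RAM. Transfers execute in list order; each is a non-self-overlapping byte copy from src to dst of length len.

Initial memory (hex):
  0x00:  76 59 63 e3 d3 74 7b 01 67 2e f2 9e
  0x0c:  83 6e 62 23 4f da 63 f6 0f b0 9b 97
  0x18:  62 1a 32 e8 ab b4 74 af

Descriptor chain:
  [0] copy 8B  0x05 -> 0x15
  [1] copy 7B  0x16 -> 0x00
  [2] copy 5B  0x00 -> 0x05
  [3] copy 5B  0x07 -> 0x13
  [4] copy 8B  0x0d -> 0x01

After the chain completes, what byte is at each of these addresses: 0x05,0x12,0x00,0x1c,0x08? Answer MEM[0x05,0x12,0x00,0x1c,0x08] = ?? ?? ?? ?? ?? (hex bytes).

MEM[0x05,0x12,0x00,0x1c,0x08] = da 63 7b 83 2e

D0: mem[0x15..0x1c] <- [74 7b 01 67 2e f2 9e 83]
D1: mem[0x00..0x06] <- [7b 01 67 2e f2 9e 83]
D2: mem[0x05..0x09] <- [7b 01 67 2e f2]
D3: mem[0x13..0x17] <- [67 2e f2 f2 9e]
D4: mem[0x01..0x08] <- [6e 62 23 4f da 63 67 2e]
query mem[0x05]=0xda, mem[0x12]=0x63, mem[0x00]=0x7b, mem[0x1c]=0x83, mem[0x08]=0x2e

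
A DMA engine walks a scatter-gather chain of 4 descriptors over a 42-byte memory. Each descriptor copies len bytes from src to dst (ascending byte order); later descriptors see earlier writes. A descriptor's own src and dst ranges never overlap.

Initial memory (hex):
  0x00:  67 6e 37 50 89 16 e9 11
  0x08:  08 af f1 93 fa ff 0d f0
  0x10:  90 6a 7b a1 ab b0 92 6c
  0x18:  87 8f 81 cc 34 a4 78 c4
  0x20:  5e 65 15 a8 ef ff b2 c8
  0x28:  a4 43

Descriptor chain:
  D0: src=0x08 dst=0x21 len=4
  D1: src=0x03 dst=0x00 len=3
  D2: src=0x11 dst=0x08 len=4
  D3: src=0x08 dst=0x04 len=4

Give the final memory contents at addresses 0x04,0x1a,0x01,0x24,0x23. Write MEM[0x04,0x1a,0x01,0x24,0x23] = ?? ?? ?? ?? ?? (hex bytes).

MEM[0x04,0x1a,0x01,0x24,0x23] = 6a 81 89 93 f1

D0: mem[0x21..0x24] <- [08 af f1 93]
D1: mem[0x00..0x02] <- [50 89 16]
D2: mem[0x08..0x0b] <- [6a 7b a1 ab]
D3: mem[0x04..0x07] <- [6a 7b a1 ab]
query mem[0x04]=0x6a, mem[0x1a]=0x81, mem[0x01]=0x89, mem[0x24]=0x93, mem[0x23]=0xf1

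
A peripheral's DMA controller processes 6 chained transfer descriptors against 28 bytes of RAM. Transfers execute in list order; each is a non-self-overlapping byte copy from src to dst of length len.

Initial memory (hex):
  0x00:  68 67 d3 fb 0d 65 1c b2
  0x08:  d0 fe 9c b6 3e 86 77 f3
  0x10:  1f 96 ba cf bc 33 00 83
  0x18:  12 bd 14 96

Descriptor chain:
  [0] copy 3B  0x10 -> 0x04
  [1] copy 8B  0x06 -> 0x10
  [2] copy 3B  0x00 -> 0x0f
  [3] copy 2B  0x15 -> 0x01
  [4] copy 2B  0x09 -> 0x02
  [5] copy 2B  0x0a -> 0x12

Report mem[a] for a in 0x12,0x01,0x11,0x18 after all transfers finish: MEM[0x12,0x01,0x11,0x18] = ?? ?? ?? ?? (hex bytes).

[0] 0x10->0x04 len=3 : 1f 96 ba
[1] 0x06->0x10 len=8 : ba b2 d0 fe 9c b6 3e 86
[2] 0x00->0x0f len=3 : 68 67 d3
[3] 0x15->0x01 len=2 : b6 3e
[4] 0x09->0x02 len=2 : fe 9c
[5] 0x0a->0x12 len=2 : 9c b6
query mem[0x12]=0x9c, mem[0x01]=0xb6, mem[0x11]=0xd3, mem[0x18]=0x12

MEM[0x12,0x01,0x11,0x18] = 9c b6 d3 12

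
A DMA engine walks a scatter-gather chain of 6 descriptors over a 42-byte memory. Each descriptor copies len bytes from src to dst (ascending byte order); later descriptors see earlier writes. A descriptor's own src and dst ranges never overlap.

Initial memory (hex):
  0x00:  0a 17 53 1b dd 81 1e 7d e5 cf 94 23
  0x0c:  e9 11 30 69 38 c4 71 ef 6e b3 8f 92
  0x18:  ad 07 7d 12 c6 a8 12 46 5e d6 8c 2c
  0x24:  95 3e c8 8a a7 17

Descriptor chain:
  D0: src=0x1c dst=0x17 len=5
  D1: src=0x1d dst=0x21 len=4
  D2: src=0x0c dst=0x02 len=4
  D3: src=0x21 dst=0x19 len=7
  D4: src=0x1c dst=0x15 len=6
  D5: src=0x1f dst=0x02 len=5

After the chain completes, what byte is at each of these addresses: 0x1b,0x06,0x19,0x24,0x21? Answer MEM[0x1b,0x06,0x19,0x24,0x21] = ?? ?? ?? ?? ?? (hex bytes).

[0] 0x1c->0x17 len=5 : c6 a8 12 46 5e
[1] 0x1d->0x21 len=4 : a8 12 46 5e
[2] 0x0c->0x02 len=4 : e9 11 30 69
[3] 0x21->0x19 len=7 : a8 12 46 5e 3e c8 8a
[4] 0x1c->0x15 len=6 : 5e 3e c8 8a 5e a8
[5] 0x1f->0x02 len=5 : 8a 5e a8 12 46
query mem[0x1b]=0x46, mem[0x06]=0x46, mem[0x19]=0x5e, mem[0x24]=0x5e, mem[0x21]=0xa8

MEM[0x1b,0x06,0x19,0x24,0x21] = 46 46 5e 5e a8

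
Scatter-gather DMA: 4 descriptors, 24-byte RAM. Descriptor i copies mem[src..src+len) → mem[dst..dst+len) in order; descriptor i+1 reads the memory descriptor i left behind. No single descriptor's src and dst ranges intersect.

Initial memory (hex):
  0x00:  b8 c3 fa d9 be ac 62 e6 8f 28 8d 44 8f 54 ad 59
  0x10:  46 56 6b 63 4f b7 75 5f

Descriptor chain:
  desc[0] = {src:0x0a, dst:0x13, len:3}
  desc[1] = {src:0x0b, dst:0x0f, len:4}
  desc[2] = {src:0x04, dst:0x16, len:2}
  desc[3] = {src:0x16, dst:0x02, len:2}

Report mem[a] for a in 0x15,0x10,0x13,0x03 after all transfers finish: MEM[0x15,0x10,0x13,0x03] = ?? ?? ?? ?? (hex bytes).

[0] 0x0a->0x13 len=3 : 8d 44 8f
[1] 0x0b->0x0f len=4 : 44 8f 54 ad
[2] 0x04->0x16 len=2 : be ac
[3] 0x16->0x02 len=2 : be ac
query mem[0x15]=0x8f, mem[0x10]=0x8f, mem[0x13]=0x8d, mem[0x03]=0xac

MEM[0x15,0x10,0x13,0x03] = 8f 8f 8d ac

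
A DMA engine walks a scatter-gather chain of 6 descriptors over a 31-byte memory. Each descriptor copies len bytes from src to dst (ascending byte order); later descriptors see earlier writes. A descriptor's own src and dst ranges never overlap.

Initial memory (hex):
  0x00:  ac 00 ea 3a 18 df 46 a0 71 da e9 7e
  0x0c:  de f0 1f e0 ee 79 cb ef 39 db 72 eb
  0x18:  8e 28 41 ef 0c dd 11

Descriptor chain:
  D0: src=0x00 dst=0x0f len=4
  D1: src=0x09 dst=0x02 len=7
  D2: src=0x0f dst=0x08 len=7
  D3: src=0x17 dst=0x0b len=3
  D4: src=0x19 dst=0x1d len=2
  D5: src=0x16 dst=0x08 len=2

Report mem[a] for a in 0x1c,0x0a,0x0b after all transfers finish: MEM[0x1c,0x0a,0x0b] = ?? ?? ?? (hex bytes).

MEM[0x1c,0x0a,0x0b] = 0c ea eb

D0: mem[0x0f..0x12] <- [ac 00 ea 3a]
D1: mem[0x02..0x08] <- [da e9 7e de f0 1f ac]
D2: mem[0x08..0x0e] <- [ac 00 ea 3a ef 39 db]
D3: mem[0x0b..0x0d] <- [eb 8e 28]
D4: mem[0x1d..0x1e] <- [28 41]
D5: mem[0x08..0x09] <- [72 eb]
query mem[0x1c]=0x0c, mem[0x0a]=0xea, mem[0x0b]=0xeb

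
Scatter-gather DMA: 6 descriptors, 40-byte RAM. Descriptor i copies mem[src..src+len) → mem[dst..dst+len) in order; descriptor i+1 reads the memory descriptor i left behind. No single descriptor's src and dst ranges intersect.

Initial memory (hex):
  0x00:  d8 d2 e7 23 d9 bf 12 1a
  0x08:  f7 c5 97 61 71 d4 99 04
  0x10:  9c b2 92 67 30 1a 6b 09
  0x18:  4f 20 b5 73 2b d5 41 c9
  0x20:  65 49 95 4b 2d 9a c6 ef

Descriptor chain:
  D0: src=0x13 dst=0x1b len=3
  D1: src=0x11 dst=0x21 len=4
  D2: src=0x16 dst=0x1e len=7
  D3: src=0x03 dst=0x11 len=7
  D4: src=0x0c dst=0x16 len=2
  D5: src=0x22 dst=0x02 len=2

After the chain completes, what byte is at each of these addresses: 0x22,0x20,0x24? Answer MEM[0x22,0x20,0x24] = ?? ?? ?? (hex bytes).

MEM[0x22,0x20,0x24] = b5 4f 30

  after D0: wrote 3B at 0x1b = 67301a
  after D1: wrote 4B at 0x21 = b2926730
  after D2: wrote 7B at 0x1e = 6b094f20b56730
  after D3: wrote 7B at 0x11 = 23d9bf121af7c5
  after D4: wrote 2B at 0x16 = 71d4
  after D5: wrote 2B at 0x02 = b567
query mem[0x22]=0xb5, mem[0x20]=0x4f, mem[0x24]=0x30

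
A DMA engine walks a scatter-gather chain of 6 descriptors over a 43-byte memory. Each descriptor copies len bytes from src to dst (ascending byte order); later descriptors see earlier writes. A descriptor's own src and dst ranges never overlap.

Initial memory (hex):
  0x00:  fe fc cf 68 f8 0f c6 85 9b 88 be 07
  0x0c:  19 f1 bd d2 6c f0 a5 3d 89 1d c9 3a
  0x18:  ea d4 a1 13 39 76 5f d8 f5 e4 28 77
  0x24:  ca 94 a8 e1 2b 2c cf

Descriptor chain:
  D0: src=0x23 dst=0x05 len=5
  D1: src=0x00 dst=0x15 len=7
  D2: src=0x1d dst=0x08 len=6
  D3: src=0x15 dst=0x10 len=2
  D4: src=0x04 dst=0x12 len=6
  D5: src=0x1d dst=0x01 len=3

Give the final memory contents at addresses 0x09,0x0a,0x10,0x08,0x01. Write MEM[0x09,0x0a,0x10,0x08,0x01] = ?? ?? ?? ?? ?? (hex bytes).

MEM[0x09,0x0a,0x10,0x08,0x01] = 5f d8 fe 76 76

D0: mem[0x05..0x09] <- [77 ca 94 a8 e1]
D1: mem[0x15..0x1b] <- [fe fc cf 68 f8 77 ca]
D2: mem[0x08..0x0d] <- [76 5f d8 f5 e4 28]
D3: mem[0x10..0x11] <- [fe fc]
D4: mem[0x12..0x17] <- [f8 77 ca 94 76 5f]
D5: mem[0x01..0x03] <- [76 5f d8]
query mem[0x09]=0x5f, mem[0x0a]=0xd8, mem[0x10]=0xfe, mem[0x08]=0x76, mem[0x01]=0x76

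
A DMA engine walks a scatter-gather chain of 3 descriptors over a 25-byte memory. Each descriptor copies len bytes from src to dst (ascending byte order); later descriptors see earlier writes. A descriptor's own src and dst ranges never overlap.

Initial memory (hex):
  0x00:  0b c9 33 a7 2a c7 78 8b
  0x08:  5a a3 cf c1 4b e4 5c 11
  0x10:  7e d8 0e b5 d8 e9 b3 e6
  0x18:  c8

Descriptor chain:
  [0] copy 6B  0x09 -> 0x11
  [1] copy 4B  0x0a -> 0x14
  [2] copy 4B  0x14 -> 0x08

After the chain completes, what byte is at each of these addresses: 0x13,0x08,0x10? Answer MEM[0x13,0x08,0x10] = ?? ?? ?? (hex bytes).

[0] 0x09->0x11 len=6 : a3 cf c1 4b e4 5c
[1] 0x0a->0x14 len=4 : cf c1 4b e4
[2] 0x14->0x08 len=4 : cf c1 4b e4
query mem[0x13]=0xc1, mem[0x08]=0xcf, mem[0x10]=0x7e

MEM[0x13,0x08,0x10] = c1 cf 7e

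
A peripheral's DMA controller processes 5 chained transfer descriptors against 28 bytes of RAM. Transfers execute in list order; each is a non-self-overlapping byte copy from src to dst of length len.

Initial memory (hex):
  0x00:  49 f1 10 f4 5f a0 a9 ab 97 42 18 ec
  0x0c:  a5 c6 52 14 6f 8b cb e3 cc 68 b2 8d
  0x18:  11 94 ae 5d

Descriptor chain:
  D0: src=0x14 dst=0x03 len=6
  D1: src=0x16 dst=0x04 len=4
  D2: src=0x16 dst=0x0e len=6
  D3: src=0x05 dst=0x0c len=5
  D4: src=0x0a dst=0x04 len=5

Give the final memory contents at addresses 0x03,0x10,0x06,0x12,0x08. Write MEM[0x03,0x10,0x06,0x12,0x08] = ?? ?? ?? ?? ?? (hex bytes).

MEM[0x03,0x10,0x06,0x12,0x08] = cc 42 8d ae 94

#0 dst[0x03+6] := {0xcc,0x68,0xb2,0x8d,0x11,0x94}
#1 dst[0x04+4] := {0xb2,0x8d,0x11,0x94}
#2 dst[0x0e+6] := {0xb2,0x8d,0x11,0x94,0xae,0x5d}
#3 dst[0x0c+5] := {0x8d,0x11,0x94,0x94,0x42}
#4 dst[0x04+5] := {0x18,0xec,0x8d,0x11,0x94}
query mem[0x03]=0xcc, mem[0x10]=0x42, mem[0x06]=0x8d, mem[0x12]=0xae, mem[0x08]=0x94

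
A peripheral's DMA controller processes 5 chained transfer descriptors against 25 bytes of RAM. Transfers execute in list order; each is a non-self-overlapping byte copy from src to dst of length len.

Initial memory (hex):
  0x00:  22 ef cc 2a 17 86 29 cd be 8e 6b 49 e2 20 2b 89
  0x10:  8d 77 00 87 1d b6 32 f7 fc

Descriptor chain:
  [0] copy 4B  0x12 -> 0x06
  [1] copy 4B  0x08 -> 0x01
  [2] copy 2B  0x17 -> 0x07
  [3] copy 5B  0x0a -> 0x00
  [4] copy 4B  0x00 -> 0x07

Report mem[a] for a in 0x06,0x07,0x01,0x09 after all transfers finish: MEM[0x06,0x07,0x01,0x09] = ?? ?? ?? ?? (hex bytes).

#0 dst[0x06+4] := {0x00,0x87,0x1d,0xb6}
#1 dst[0x01+4] := {0x1d,0xb6,0x6b,0x49}
#2 dst[0x07+2] := {0xf7,0xfc}
#3 dst[0x00+5] := {0x6b,0x49,0xe2,0x20,0x2b}
#4 dst[0x07+4] := {0x6b,0x49,0xe2,0x20}
query mem[0x06]=0x00, mem[0x07]=0x6b, mem[0x01]=0x49, mem[0x09]=0xe2

MEM[0x06,0x07,0x01,0x09] = 00 6b 49 e2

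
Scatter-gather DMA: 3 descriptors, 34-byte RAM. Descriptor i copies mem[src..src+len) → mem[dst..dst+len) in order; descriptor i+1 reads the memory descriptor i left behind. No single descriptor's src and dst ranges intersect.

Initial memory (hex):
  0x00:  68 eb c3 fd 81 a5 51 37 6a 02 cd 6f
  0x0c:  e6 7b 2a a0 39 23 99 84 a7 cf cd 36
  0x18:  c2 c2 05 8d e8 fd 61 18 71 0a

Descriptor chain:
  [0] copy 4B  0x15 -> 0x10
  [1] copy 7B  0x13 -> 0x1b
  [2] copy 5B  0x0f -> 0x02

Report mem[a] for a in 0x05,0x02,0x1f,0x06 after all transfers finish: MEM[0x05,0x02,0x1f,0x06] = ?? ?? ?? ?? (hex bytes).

MEM[0x05,0x02,0x1f,0x06] = 36 a0 36 c2

[0] 0x15->0x10 len=4 : cf cd 36 c2
[1] 0x13->0x1b len=7 : c2 a7 cf cd 36 c2 c2
[2] 0x0f->0x02 len=5 : a0 cf cd 36 c2
query mem[0x05]=0x36, mem[0x02]=0xa0, mem[0x1f]=0x36, mem[0x06]=0xc2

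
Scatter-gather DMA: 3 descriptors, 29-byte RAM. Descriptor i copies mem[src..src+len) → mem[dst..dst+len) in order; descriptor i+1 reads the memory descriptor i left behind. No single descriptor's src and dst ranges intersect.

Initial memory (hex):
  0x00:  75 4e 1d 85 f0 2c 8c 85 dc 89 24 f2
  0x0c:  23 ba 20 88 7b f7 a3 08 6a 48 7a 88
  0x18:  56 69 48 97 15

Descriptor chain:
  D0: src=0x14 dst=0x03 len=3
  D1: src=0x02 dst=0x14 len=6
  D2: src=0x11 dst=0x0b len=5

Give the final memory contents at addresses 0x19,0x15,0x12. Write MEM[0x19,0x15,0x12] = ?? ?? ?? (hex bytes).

#0 dst[0x03+3] := {0x6a,0x48,0x7a}
#1 dst[0x14+6] := {0x1d,0x6a,0x48,0x7a,0x8c,0x85}
#2 dst[0x0b+5] := {0xf7,0xa3,0x08,0x1d,0x6a}
query mem[0x19]=0x85, mem[0x15]=0x6a, mem[0x12]=0xa3

MEM[0x19,0x15,0x12] = 85 6a a3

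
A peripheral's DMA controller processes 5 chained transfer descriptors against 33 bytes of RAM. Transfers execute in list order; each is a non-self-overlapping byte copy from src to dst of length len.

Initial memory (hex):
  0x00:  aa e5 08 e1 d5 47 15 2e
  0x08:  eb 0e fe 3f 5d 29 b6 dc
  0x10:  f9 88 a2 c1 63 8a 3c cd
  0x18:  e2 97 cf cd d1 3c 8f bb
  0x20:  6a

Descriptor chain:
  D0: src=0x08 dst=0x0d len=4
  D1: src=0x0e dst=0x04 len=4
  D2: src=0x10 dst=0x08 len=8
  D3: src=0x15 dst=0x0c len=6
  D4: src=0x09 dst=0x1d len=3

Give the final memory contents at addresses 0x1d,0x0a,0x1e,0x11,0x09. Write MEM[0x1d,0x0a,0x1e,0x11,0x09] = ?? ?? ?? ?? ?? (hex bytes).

#0 dst[0x0d+4] := {0xeb,0x0e,0xfe,0x3f}
#1 dst[0x04+4] := {0x0e,0xfe,0x3f,0x88}
#2 dst[0x08+8] := {0x3f,0x88,0xa2,0xc1,0x63,0x8a,0x3c,0xcd}
#3 dst[0x0c+6] := {0x8a,0x3c,0xcd,0xe2,0x97,0xcf}
#4 dst[0x1d+3] := {0x88,0xa2,0xc1}
query mem[0x1d]=0x88, mem[0x0a]=0xa2, mem[0x1e]=0xa2, mem[0x11]=0xcf, mem[0x09]=0x88

MEM[0x1d,0x0a,0x1e,0x11,0x09] = 88 a2 a2 cf 88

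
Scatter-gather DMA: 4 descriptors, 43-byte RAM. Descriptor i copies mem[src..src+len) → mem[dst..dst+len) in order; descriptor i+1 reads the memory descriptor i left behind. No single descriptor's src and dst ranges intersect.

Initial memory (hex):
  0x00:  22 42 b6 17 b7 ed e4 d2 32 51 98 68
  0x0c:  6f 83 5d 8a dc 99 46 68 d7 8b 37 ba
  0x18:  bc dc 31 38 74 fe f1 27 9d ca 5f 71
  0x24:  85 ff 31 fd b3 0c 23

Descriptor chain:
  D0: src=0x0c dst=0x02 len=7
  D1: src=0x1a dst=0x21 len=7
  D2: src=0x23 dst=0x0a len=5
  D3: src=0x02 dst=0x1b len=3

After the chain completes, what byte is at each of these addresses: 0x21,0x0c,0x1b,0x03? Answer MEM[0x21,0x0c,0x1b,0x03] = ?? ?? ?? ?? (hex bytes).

MEM[0x21,0x0c,0x1b,0x03] = 31 f1 6f 83

  after D0: wrote 7B at 0x02 = 6f835d8adc9946
  after D1: wrote 7B at 0x21 = 313874fef1279d
  after D2: wrote 5B at 0x0a = 74fef1279d
  after D3: wrote 3B at 0x1b = 6f835d
query mem[0x21]=0x31, mem[0x0c]=0xf1, mem[0x1b]=0x6f, mem[0x03]=0x83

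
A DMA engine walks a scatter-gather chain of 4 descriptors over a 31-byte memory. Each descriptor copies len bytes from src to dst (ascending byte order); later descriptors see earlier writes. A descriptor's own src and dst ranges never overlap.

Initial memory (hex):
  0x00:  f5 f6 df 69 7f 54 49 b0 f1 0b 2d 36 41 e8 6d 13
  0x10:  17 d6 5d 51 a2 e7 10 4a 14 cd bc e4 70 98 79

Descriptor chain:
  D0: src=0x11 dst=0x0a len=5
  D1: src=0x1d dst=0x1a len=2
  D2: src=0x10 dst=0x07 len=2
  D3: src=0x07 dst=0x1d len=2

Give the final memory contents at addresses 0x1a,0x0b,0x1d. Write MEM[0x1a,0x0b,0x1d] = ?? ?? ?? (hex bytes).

MEM[0x1a,0x0b,0x1d] = 98 5d 17

D0: mem[0x0a..0x0e] <- [d6 5d 51 a2 e7]
D1: mem[0x1a..0x1b] <- [98 79]
D2: mem[0x07..0x08] <- [17 d6]
D3: mem[0x1d..0x1e] <- [17 d6]
query mem[0x1a]=0x98, mem[0x0b]=0x5d, mem[0x1d]=0x17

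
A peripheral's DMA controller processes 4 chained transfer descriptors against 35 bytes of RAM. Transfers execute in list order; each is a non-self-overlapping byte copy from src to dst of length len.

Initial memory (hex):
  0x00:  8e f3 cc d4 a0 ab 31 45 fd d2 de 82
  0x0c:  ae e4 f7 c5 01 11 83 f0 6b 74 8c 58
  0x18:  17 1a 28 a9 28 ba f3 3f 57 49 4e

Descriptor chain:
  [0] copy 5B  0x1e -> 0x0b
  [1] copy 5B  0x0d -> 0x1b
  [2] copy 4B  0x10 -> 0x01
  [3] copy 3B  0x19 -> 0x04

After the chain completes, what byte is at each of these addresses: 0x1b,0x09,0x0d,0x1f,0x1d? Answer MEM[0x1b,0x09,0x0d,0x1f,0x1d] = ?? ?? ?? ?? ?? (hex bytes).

MEM[0x1b,0x09,0x0d,0x1f,0x1d] = 57 d2 57 11 4e

#0 dst[0x0b+5] := {0xf3,0x3f,0x57,0x49,0x4e}
#1 dst[0x1b+5] := {0x57,0x49,0x4e,0x01,0x11}
#2 dst[0x01+4] := {0x01,0x11,0x83,0xf0}
#3 dst[0x04+3] := {0x1a,0x28,0x57}
query mem[0x1b]=0x57, mem[0x09]=0xd2, mem[0x0d]=0x57, mem[0x1f]=0x11, mem[0x1d]=0x4e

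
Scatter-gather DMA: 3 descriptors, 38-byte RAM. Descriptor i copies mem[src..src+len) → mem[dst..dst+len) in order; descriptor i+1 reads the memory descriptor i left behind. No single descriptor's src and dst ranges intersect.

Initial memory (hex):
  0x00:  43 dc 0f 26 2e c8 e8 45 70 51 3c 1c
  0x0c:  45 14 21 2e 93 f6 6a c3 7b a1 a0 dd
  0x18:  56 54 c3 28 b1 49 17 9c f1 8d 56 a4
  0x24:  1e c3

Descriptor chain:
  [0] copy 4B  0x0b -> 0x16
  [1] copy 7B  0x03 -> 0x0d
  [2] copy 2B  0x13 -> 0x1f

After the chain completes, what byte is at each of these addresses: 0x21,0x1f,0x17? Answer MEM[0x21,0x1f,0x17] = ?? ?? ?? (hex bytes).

D0: mem[0x16..0x19] <- [1c 45 14 21]
D1: mem[0x0d..0x13] <- [26 2e c8 e8 45 70 51]
D2: mem[0x1f..0x20] <- [51 7b]
query mem[0x21]=0x8d, mem[0x1f]=0x51, mem[0x17]=0x45

MEM[0x21,0x1f,0x17] = 8d 51 45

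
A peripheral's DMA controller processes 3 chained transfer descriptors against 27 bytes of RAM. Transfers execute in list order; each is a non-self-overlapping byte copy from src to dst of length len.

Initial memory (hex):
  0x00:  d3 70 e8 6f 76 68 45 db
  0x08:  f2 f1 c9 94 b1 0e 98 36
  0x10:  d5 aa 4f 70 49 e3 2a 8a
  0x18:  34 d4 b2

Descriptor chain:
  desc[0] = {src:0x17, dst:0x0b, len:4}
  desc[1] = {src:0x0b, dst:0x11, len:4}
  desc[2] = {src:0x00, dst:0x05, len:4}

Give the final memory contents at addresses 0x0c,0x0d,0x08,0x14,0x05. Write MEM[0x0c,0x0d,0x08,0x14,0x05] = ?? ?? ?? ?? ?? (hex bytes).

#0 dst[0x0b+4] := {0x8a,0x34,0xd4,0xb2}
#1 dst[0x11+4] := {0x8a,0x34,0xd4,0xb2}
#2 dst[0x05+4] := {0xd3,0x70,0xe8,0x6f}
query mem[0x0c]=0x34, mem[0x0d]=0xd4, mem[0x08]=0x6f, mem[0x14]=0xb2, mem[0x05]=0xd3

MEM[0x0c,0x0d,0x08,0x14,0x05] = 34 d4 6f b2 d3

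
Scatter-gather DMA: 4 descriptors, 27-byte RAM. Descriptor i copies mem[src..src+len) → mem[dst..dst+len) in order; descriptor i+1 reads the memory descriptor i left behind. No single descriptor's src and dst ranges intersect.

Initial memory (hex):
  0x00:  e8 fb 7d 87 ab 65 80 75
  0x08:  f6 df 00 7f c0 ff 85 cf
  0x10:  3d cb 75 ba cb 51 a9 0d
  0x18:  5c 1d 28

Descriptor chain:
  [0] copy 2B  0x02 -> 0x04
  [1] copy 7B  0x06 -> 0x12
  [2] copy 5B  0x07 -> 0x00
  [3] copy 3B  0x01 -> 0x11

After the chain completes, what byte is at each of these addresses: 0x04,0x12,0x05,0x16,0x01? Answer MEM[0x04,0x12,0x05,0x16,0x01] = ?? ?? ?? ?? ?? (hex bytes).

MEM[0x04,0x12,0x05,0x16,0x01] = 7f df 87 00 f6

#0 dst[0x04+2] := {0x7d,0x87}
#1 dst[0x12+7] := {0x80,0x75,0xf6,0xdf,0x00,0x7f,0xc0}
#2 dst[0x00+5] := {0x75,0xf6,0xdf,0x00,0x7f}
#3 dst[0x11+3] := {0xf6,0xdf,0x00}
query mem[0x04]=0x7f, mem[0x12]=0xdf, mem[0x05]=0x87, mem[0x16]=0x00, mem[0x01]=0xf6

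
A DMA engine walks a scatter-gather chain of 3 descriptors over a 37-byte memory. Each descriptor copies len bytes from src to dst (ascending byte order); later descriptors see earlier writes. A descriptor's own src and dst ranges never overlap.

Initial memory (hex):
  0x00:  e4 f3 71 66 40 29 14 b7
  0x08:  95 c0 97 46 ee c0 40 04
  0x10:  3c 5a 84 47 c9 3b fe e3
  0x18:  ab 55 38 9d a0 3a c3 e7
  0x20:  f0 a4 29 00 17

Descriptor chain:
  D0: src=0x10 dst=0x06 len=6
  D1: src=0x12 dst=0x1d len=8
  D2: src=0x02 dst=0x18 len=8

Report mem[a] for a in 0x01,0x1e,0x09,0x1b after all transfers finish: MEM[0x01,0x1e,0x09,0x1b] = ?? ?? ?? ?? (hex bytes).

D0: mem[0x06..0x0b] <- [3c 5a 84 47 c9 3b]
D1: mem[0x1d..0x24] <- [84 47 c9 3b fe e3 ab 55]
D2: mem[0x18..0x1f] <- [71 66 40 29 3c 5a 84 47]
query mem[0x01]=0xf3, mem[0x1e]=0x84, mem[0x09]=0x47, mem[0x1b]=0x29

MEM[0x01,0x1e,0x09,0x1b] = f3 84 47 29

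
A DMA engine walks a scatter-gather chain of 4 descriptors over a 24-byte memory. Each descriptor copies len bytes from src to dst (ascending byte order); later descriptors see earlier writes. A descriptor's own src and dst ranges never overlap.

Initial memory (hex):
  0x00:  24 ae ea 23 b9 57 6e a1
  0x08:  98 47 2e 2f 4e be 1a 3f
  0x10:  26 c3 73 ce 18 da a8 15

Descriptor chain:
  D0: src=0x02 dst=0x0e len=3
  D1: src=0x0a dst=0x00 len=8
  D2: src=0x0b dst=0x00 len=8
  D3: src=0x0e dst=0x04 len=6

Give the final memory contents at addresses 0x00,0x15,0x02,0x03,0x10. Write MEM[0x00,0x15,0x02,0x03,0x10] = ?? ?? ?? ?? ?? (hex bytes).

  after D0: wrote 3B at 0x0e = ea23b9
  after D1: wrote 8B at 0x00 = 2e2f4ebeea23b9c3
  after D2: wrote 8B at 0x00 = 2f4ebeea23b9c373
  after D3: wrote 6B at 0x04 = ea23b9c373ce
query mem[0x00]=0x2f, mem[0x15]=0xda, mem[0x02]=0xbe, mem[0x03]=0xea, mem[0x10]=0xb9

MEM[0x00,0x15,0x02,0x03,0x10] = 2f da be ea b9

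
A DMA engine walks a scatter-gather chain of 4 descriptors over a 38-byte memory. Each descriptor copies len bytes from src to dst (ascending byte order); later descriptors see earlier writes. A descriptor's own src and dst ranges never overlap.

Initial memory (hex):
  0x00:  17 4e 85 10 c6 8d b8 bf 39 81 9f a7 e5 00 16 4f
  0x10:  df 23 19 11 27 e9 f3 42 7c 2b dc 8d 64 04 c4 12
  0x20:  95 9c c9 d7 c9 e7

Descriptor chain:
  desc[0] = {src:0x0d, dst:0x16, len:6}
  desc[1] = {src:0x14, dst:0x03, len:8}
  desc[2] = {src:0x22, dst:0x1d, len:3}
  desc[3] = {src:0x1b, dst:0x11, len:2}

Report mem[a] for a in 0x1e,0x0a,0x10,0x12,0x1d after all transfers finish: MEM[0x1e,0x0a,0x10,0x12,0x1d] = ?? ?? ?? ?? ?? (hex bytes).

D0: mem[0x16..0x1b] <- [00 16 4f df 23 19]
D1: mem[0x03..0x0a] <- [27 e9 00 16 4f df 23 19]
D2: mem[0x1d..0x1f] <- [c9 d7 c9]
D3: mem[0x11..0x12] <- [19 64]
query mem[0x1e]=0xd7, mem[0x0a]=0x19, mem[0x10]=0xdf, mem[0x12]=0x64, mem[0x1d]=0xc9

MEM[0x1e,0x0a,0x10,0x12,0x1d] = d7 19 df 64 c9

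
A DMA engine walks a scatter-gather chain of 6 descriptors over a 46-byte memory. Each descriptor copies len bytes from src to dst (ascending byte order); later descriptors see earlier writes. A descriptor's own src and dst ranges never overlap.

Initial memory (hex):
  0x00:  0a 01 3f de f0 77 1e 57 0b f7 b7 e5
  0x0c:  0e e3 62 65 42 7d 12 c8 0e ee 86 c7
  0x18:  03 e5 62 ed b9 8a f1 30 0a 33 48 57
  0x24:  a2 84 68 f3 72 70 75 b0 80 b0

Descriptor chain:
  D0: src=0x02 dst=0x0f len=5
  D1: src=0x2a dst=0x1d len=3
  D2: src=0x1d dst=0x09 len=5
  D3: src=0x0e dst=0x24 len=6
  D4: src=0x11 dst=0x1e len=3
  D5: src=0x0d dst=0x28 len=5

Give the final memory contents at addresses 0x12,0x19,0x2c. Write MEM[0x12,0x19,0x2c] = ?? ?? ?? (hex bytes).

MEM[0x12,0x19,0x2c] = 77 e5 f0

  after D0: wrote 5B at 0x0f = 3fdef0771e
  after D1: wrote 3B at 0x1d = 75b080
  after D2: wrote 5B at 0x09 = 75b0800a33
  after D3: wrote 6B at 0x24 = 623fdef0771e
  after D4: wrote 3B at 0x1e = f0771e
  after D5: wrote 5B at 0x28 = 33623fdef0
query mem[0x12]=0x77, mem[0x19]=0xe5, mem[0x2c]=0xf0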